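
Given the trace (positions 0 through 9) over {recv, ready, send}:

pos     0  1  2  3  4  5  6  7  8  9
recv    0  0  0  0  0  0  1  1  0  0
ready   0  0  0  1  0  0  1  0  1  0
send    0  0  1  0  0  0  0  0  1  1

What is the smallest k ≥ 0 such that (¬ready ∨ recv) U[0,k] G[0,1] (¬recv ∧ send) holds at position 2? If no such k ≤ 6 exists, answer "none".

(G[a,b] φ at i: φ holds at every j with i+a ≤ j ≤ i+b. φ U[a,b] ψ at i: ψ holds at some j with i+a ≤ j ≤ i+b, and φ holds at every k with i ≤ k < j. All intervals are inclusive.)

none

Need earliest j ≥ 2 with G[0,1] (¬recv ∧ send), and (¬ready ∨ recv) at every k in [2,j-1].
  j=2: rhs fails.
  j=3: rhs fails.
  j=4: rhs fails.
  j=5: rhs fails.
  j=6: rhs fails.
  j=7: rhs fails.
  j=8: rhs holds but lhs fails at k=3.
No witness within the range → none.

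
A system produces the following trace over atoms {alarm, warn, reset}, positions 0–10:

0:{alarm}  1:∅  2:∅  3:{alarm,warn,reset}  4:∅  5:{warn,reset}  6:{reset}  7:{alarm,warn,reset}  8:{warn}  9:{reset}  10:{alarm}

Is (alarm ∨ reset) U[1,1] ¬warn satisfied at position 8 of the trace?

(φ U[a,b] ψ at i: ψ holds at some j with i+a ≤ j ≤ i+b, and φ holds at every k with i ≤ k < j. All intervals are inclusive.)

Does not hold

Need some j in [9,9] with ¬warn, and (alarm ∨ reset) at every k in [8,j-1].
  j=9: ¬warn holds, but (alarm ∨ reset) fails at k=8 → not this j.
No j in the window works → until fails.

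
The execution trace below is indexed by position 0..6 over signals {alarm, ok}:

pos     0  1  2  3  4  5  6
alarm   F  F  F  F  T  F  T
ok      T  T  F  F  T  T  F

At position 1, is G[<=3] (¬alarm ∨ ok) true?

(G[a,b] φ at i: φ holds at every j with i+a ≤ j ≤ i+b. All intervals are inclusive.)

Yes

Check (¬alarm ∨ ok) at every j in [1,4]:
  j=1: true
  j=2: true
  j=3: true
  j=4: true
All positions satisfy it → formula holds.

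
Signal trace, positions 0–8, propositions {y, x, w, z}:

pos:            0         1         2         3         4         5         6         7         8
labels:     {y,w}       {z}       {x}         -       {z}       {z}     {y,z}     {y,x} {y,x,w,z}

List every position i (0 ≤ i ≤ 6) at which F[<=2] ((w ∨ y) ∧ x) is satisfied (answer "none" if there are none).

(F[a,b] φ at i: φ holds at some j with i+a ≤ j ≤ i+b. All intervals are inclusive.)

Evaluate at each i in [0,6]:
  i=0: ✗ (none in [0,2])
  i=1: ✗ (none in [1,3])
  i=2: ✗ (none in [2,4])
  i=3: ✗ (none in [3,5])
  i=4: ✗ (none in [4,6])
  i=5: ✓ (witness j=7)
  i=6: ✓ (witness j=7)

5, 6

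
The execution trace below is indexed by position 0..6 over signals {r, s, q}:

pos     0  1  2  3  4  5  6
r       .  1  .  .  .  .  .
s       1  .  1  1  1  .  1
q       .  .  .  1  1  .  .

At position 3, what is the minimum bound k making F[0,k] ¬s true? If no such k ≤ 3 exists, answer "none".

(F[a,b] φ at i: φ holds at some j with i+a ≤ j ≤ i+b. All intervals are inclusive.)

2

Scan j = 3,4,… for ¬s:
  j=3: fails
  j=4: fails
  j=5: holds
First hit at j=5, so smallest k = 5-3 = 2.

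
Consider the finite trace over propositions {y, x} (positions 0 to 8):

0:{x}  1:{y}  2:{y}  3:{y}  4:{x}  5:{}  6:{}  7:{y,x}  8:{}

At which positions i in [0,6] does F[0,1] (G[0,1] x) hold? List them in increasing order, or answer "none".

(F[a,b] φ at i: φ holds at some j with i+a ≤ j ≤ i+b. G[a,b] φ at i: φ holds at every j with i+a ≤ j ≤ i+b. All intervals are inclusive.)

none

Evaluate at each i in [0,6]:
  i=0: ✗ (none in [0,1])
  i=1: ✗ (none in [1,2])
  i=2: ✗ (none in [2,3])
  i=3: ✗ (none in [3,4])
  i=4: ✗ (none in [4,5])
  i=5: ✗ (none in [5,6])
  i=6: ✗ (none in [6,7])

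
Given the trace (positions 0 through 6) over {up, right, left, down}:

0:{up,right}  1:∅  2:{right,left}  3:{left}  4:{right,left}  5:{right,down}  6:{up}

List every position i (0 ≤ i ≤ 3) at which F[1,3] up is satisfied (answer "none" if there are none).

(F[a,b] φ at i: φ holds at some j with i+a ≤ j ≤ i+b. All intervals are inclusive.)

3

Evaluate at each i in [0,3]:
  i=0: ✗ (none in [1,3])
  i=1: ✗ (none in [2,4])
  i=2: ✗ (none in [3,5])
  i=3: ✓ (witness j=6)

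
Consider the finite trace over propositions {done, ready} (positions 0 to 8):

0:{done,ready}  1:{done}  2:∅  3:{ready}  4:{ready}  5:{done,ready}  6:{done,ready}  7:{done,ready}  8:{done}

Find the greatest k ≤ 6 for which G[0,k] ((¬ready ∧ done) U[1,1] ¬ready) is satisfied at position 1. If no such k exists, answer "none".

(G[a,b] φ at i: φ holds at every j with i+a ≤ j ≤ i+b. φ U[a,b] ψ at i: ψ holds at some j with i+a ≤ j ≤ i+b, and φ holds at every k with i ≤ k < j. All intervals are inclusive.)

((¬ready ∧ done) U[1,1] ¬ready) must hold from j=1 onward; find where it first fails.
  j=1: holds
  j=2: fails
Holds on [1,1], so largest k = 0.

0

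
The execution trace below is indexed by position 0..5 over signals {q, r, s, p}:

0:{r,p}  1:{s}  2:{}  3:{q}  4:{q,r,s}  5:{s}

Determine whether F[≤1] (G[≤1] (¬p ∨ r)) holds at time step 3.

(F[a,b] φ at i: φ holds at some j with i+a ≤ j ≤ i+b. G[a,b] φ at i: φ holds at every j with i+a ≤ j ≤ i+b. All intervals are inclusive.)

Yes

Check G[≤1] (¬p ∨ r) at each j in [3,4]:
  j=3: holds on [3,4]
  j=4: holds on [4,5]
Found at j=3 → formula holds.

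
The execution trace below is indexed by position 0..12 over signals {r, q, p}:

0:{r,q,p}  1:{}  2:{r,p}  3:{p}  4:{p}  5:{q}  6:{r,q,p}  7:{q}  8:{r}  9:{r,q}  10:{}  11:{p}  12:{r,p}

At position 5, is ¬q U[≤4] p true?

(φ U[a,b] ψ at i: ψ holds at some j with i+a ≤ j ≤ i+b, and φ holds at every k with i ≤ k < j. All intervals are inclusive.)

No

Need some j in [5,9] with p, and ¬q at every k in [5,j-1].
  j=5: p false.
  j=6: p holds, but ¬q fails at k=5 → not this j.
  j=7: p false.
  j=8: p false.
  j=9: p false.
No j in the window works → until fails.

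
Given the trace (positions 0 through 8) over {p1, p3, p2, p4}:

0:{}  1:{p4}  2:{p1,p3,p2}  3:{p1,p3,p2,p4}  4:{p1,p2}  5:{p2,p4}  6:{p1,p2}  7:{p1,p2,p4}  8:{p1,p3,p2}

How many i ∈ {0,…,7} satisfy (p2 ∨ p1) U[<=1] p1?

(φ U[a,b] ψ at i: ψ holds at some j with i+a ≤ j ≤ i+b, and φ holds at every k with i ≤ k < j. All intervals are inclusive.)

Evaluate at each i in [0,7]:
  i=0: ✗ (no rhs in [0,1])
  i=1: ✗ (lhs fails at k=1 before rhs at j=2)
  i=2: ✓ (rhs at j=2)
  i=3: ✓ (rhs at j=3)
  i=4: ✓ (rhs at j=4)
  i=5: ✓ (rhs at j=6; lhs holds on [5,5])
  i=6: ✓ (rhs at j=6)
  i=7: ✓ (rhs at j=7)
Positions where it holds: {2, 3, 4, 5, 6, 7} → 6.

6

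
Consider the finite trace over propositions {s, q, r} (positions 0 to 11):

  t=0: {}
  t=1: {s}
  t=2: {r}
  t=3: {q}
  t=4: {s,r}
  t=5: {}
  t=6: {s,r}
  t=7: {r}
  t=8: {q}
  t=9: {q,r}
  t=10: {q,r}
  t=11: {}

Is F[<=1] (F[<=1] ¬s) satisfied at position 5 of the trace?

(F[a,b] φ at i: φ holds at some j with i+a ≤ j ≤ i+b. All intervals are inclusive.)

Check F[<=1] ¬s at each j in [5,6]:
  j=5: holds (witness at 5)
  j=6: holds (witness at 7)
Found at j=5 → formula holds.

Holds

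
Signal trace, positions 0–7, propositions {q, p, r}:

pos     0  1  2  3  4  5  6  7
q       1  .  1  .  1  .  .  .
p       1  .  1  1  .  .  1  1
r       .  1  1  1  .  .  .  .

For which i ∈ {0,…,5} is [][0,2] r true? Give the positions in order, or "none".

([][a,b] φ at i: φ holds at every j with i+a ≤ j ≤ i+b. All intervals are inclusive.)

Evaluate at each i in [0,5]:
  i=0: ✗ (fails at j=0)
  i=1: ✓ (all of [1,3])
  i=2: ✗ (fails at j=4)
  i=3: ✗ (fails at j=4)
  i=4: ✗ (fails at j=4)
  i=5: ✗ (fails at j=5)

1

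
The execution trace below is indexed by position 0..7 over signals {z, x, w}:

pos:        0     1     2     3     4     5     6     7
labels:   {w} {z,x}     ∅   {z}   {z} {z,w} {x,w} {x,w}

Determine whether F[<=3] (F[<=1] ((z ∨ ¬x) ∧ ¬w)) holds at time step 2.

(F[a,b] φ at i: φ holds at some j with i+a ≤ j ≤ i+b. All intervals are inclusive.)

Check F[<=1] ((z ∨ ¬x) ∧ ¬w) at each j in [2,5]:
  j=2: holds (witness at 2)
  j=3: holds (witness at 3)
  j=4: holds (witness at 4)
  j=5: fails (none in [5,6])
Found at j=2 → formula holds.

Yes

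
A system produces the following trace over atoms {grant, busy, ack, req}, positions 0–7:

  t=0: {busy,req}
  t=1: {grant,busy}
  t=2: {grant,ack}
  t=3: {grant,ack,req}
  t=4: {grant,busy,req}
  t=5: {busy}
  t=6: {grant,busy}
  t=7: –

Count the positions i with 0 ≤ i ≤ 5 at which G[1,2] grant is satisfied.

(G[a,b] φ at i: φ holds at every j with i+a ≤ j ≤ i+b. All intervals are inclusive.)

3

Evaluate at each i in [0,5]:
  i=0: ✓ (all of [1,2])
  i=1: ✓ (all of [2,3])
  i=2: ✓ (all of [3,4])
  i=3: ✗ (fails at j=5)
  i=4: ✗ (fails at j=5)
  i=5: ✗ (fails at j=7)
Positions where it holds: {0, 1, 2} → 3.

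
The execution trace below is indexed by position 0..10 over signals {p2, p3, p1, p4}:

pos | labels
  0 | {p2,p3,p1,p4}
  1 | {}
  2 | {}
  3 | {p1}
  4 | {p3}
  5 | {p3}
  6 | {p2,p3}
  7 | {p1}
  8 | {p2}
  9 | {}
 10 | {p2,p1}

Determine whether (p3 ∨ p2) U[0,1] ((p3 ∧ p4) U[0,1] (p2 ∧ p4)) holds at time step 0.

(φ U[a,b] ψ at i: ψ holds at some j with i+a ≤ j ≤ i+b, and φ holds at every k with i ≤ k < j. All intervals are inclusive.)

Holds

Need some j in [0,1] with ((p3 ∧ p4) U[0,1] (p2 ∧ p4)), and (p3 ∨ p2) at every k in [0,j-1].
  j=0: ((p3 ∧ p4) U[0,1] (p2 ∧ p4)) holds; no prefix to check → satisfied.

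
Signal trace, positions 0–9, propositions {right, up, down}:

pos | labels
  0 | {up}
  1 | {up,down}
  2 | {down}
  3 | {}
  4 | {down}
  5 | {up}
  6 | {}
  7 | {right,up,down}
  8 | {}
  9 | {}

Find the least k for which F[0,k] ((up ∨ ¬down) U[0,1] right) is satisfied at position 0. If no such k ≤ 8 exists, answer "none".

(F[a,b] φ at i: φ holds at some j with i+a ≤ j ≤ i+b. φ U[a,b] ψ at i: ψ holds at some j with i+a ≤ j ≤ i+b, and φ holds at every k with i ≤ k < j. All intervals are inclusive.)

Scan j = 0,1,… for ((up ∨ ¬down) U[0,1] right):
  j=0: fails
  j=1: fails
  j=2: fails
  j=3: fails
  j=4: fails
  j=5: fails
  j=6: holds
First hit at j=6, so smallest k = 6-0 = 6.

6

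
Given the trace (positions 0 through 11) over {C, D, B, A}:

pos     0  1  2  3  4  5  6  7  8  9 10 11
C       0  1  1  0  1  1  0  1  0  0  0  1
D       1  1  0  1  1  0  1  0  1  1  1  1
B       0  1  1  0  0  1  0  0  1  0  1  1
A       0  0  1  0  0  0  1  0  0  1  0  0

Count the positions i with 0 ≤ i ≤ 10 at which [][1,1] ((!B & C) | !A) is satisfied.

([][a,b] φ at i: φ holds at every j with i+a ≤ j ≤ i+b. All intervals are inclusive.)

8

Evaluate at each i in [0,10]:
  i=0: ✓ (all of [1,1])
  i=1: ✗ (fails at j=2)
  i=2: ✓ (all of [3,3])
  i=3: ✓ (all of [4,4])
  i=4: ✓ (all of [5,5])
  i=5: ✗ (fails at j=6)
  i=6: ✓ (all of [7,7])
  i=7: ✓ (all of [8,8])
  i=8: ✗ (fails at j=9)
  i=9: ✓ (all of [10,10])
  i=10: ✓ (all of [11,11])
Positions where it holds: {0, 2, 3, 4, 6, 7, 9, 10} → 8.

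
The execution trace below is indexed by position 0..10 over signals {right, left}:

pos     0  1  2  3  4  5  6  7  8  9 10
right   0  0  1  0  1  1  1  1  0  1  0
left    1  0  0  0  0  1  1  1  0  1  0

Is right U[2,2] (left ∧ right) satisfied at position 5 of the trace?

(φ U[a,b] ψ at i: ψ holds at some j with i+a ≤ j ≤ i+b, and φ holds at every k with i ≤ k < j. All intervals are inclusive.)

True

Need some j in [7,7] with (left ∧ right), and right at every k in [5,j-1].
  j=7: (left ∧ right) holds; right holds at every k in [5,6] → satisfied.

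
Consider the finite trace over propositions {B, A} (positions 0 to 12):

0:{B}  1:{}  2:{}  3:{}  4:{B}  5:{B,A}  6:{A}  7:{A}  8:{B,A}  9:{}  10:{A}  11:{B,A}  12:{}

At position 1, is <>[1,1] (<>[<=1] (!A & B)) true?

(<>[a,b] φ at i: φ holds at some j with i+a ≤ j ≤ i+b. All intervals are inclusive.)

Check <>[<=1] (!A & B) at each j in [2,2]:
  j=2: fails (none in [2,3])
No position in the window satisfies it → formula fails.

Does not hold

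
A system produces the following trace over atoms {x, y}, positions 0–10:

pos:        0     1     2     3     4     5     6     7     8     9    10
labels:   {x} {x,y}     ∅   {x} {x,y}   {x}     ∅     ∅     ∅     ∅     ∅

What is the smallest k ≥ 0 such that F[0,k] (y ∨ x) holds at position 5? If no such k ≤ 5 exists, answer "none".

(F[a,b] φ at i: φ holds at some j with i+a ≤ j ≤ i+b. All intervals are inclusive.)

Scan j = 5,6,… for (y ∨ x):
  j=5: holds
First hit at j=5, so smallest k = 5-5 = 0.

0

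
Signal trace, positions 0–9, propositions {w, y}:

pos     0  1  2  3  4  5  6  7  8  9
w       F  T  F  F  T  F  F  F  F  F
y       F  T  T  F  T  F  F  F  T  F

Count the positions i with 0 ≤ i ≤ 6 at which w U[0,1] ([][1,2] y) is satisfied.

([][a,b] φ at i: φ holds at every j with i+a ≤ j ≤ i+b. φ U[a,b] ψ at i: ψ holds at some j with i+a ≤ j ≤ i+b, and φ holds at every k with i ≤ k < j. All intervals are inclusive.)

1

Evaluate at each i in [0,6]:
  i=0: ✓ (rhs at j=0)
  i=1: ✗ (no rhs in [1,2])
  i=2: ✗ (no rhs in [2,3])
  i=3: ✗ (no rhs in [3,4])
  i=4: ✗ (no rhs in [4,5])
  i=5: ✗ (no rhs in [5,6])
  i=6: ✗ (no rhs in [6,7])
Positions where it holds: {0} → 1.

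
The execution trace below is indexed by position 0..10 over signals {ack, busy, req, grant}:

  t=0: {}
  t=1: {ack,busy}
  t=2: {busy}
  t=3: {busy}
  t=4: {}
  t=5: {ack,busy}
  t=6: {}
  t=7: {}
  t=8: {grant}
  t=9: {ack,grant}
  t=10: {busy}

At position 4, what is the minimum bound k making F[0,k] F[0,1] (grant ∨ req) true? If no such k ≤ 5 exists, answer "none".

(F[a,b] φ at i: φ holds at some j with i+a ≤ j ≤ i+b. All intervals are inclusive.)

Scan j = 4,5,… for F[0,1] (grant ∨ req):
  j=4: fails
  j=5: fails
  j=6: fails
  j=7: holds
First hit at j=7, so smallest k = 7-4 = 3.

3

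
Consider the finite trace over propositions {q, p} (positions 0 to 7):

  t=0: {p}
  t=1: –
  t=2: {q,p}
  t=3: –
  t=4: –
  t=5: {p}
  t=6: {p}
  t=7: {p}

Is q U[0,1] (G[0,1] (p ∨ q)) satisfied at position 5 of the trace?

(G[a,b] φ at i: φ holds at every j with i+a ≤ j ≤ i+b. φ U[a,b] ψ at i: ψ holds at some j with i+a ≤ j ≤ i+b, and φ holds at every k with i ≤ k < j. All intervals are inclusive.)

True

Need some j in [5,6] with G[0,1] (p ∨ q), and q at every k in [5,j-1].
  j=5: G[0,1] (p ∨ q) holds; no prefix to check → satisfied.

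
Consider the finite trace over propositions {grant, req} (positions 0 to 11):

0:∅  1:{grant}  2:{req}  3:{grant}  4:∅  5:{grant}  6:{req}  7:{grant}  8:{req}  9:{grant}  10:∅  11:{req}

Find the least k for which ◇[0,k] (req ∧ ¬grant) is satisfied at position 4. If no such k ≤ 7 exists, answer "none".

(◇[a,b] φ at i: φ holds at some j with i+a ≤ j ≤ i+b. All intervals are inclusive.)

2

Scan j = 4,5,… for (req ∧ ¬grant):
  j=4: fails
  j=5: fails
  j=6: holds
First hit at j=6, so smallest k = 6-4 = 2.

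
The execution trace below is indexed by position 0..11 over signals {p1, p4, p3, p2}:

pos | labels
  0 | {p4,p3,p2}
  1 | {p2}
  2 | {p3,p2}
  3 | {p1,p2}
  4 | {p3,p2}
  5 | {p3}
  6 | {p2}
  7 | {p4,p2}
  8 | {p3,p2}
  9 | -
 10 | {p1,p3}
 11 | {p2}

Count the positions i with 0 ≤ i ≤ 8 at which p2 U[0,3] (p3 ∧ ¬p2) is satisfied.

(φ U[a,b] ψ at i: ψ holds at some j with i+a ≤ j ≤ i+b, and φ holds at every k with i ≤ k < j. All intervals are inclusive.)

4

Evaluate at each i in [0,8]:
  i=0: ✗ (no rhs in [0,3])
  i=1: ✗ (no rhs in [1,4])
  i=2: ✓ (rhs at j=5; lhs holds on [2,4])
  i=3: ✓ (rhs at j=5; lhs holds on [3,4])
  i=4: ✓ (rhs at j=5; lhs holds on [4,4])
  i=5: ✓ (rhs at j=5)
  i=6: ✗ (no rhs in [6,9])
  i=7: ✗ (lhs fails at k=9 before rhs at j=10)
  i=8: ✗ (lhs fails at k=9 before rhs at j=10)
Positions where it holds: {2, 3, 4, 5} → 4.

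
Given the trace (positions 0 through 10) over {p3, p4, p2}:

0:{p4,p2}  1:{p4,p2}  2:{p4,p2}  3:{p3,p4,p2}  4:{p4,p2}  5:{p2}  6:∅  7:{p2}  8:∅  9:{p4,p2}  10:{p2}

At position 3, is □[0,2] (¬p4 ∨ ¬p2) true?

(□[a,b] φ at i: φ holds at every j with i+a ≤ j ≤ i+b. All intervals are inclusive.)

False

Check (¬p4 ∨ ¬p2) at every j in [3,5]:
  j=3: false
  j=4: false
  j=5: true
Fails at j=3 → formula fails.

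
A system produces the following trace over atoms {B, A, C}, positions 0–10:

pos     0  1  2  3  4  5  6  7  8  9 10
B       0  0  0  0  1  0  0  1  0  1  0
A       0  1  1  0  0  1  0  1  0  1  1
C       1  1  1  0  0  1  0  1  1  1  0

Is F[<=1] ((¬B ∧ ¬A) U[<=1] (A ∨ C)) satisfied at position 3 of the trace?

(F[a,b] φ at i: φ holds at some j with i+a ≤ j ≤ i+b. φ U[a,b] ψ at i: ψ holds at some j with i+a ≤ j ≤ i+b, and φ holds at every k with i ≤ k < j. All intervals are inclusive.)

Does not hold

Check ((¬B ∧ ¬A) U[<=1] (A ∨ C)) at each j in [3,4]:
  j=3: fails
  j=4: fails
No position in the window satisfies it → formula fails.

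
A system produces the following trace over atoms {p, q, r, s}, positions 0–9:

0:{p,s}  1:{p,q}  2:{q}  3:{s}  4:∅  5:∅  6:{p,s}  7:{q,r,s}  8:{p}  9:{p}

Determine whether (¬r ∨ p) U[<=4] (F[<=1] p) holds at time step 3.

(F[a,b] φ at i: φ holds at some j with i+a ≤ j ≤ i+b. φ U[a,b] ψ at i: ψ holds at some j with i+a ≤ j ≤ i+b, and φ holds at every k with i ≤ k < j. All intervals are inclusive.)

Need some j in [3,7] with F[<=1] p, and (¬r ∨ p) at every k in [3,j-1].
  j=3: F[<=1] p — fails (none in [3,4]).
  j=4: F[<=1] p — fails (none in [4,5]).
  j=5: F[<=1] p holds; (¬r ∨ p) holds at every k in [3,4] → satisfied.

True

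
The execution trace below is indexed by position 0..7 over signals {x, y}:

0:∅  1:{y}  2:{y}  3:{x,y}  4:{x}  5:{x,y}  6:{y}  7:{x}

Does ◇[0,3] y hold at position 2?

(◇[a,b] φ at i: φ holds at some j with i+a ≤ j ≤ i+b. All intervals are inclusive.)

Yes

Check y at each j in [2,5]:
  j=2: true
  j=3: true
  j=4: false
  j=5: true
Found at j=2 → formula holds.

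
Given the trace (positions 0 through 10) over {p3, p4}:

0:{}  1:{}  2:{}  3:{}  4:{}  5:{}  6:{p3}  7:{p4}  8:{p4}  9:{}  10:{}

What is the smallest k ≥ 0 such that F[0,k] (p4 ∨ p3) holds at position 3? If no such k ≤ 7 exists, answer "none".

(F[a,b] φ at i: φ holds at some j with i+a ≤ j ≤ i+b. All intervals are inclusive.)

Scan j = 3,4,… for (p4 ∨ p3):
  j=3: fails
  j=4: fails
  j=5: fails
  j=6: holds
First hit at j=6, so smallest k = 6-3 = 3.

3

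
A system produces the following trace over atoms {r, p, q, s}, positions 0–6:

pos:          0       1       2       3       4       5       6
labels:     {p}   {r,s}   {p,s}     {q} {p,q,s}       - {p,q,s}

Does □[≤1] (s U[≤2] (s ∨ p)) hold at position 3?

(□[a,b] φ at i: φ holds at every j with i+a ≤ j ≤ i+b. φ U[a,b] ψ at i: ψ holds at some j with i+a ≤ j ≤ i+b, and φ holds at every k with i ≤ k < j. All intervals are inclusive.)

Check (s U[≤2] (s ∨ p)) at every j in [3,4]:
  j=3: fails
  j=4: holds
Fails at j=3 → formula fails.

No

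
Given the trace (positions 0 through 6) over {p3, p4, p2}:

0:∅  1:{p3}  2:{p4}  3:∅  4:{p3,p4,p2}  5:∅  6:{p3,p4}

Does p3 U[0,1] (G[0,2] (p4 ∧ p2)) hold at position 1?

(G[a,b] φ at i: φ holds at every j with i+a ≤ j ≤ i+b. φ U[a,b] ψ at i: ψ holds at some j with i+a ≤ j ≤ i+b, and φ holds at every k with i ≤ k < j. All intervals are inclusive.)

Need some j in [1,2] with G[0,2] (p4 ∧ p2), and p3 at every k in [1,j-1].
  j=1: G[0,2] (p4 ∧ p2) — fails at 1.
  j=2: G[0,2] (p4 ∧ p2) — fails at 2.
No j in the window works → until fails.

No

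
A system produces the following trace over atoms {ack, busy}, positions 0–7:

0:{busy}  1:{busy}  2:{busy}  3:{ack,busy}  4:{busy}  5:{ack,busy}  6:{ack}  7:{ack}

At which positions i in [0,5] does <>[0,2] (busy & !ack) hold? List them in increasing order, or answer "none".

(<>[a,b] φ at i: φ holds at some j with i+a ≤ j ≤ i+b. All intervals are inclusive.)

Evaluate at each i in [0,5]:
  i=0: ✓ (witness j=0)
  i=1: ✓ (witness j=1)
  i=2: ✓ (witness j=2)
  i=3: ✓ (witness j=4)
  i=4: ✓ (witness j=4)
  i=5: ✗ (none in [5,7])

0, 1, 2, 3, 4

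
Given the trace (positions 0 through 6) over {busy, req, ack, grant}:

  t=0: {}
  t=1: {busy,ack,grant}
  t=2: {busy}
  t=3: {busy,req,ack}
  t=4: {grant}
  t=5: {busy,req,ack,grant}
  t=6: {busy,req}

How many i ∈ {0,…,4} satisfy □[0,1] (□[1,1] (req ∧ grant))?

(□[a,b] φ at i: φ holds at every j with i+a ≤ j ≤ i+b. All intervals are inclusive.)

0

Evaluate at each i in [0,4]:
  i=0: ✗ (fails at j=0)
  i=1: ✗ (fails at j=1)
  i=2: ✗ (fails at j=2)
  i=3: ✗ (fails at j=3)
  i=4: ✗ (fails at j=5)
Positions where it holds: {} → 0.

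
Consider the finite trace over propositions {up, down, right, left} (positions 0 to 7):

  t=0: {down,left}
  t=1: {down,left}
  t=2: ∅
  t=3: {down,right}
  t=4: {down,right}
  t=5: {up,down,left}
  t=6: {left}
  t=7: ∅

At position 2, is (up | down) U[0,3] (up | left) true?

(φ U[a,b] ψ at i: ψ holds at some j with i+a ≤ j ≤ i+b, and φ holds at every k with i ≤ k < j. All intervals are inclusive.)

Need some j in [2,5] with (up | left), and (up | down) at every k in [2,j-1].
  j=2: (up | left) false.
  j=3: (up | left) false.
  j=4: (up | left) false.
  j=5: (up | left) holds, but (up | down) fails at k=2 → not this j.
No j in the window works → until fails.

False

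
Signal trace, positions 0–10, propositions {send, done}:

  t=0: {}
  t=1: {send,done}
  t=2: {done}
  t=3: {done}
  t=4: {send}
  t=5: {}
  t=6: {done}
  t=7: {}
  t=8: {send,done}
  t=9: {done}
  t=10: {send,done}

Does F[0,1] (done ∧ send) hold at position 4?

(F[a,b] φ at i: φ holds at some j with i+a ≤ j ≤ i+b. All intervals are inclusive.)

Check (done ∧ send) at each j in [4,5]:
  j=4: false
  j=5: false
No position in the window satisfies it → formula fails.

No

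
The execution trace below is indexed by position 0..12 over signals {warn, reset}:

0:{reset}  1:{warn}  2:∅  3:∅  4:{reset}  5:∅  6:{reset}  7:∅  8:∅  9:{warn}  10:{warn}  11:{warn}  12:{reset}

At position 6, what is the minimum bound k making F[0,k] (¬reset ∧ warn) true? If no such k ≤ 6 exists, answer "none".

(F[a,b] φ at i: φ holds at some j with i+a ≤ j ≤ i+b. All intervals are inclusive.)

Scan j = 6,7,… for (¬reset ∧ warn):
  j=6: fails
  j=7: fails
  j=8: fails
  j=9: holds
First hit at j=9, so smallest k = 9-6 = 3.

3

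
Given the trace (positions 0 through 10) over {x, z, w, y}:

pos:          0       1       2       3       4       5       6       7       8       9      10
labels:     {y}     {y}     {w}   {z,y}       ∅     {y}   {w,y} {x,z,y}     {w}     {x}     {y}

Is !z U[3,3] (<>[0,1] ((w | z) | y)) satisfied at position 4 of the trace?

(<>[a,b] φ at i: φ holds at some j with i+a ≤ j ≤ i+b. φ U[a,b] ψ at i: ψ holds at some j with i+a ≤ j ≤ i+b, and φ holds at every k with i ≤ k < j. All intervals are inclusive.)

Holds

Need some j in [7,7] with <>[0,1] ((w | z) | y), and !z at every k in [4,j-1].
  j=7: <>[0,1] ((w | z) | y) holds; !z holds at every k in [4,6] → satisfied.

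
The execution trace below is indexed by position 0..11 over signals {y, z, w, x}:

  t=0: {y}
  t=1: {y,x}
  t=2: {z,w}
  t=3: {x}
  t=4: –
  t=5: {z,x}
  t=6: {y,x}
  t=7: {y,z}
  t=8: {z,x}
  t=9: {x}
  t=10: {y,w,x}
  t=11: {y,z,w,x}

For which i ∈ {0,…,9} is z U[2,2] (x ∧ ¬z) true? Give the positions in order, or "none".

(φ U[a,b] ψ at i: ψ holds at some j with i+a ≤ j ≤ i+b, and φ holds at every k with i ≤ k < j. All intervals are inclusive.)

Evaluate at each i in [0,9]:
  i=0: ✗ (no rhs in [2,2])
  i=1: ✗ (lhs fails at k=1 before rhs at j=3)
  i=2: ✗ (no rhs in [4,4])
  i=3: ✗ (no rhs in [5,5])
  i=4: ✗ (lhs fails at k=4 before rhs at j=6)
  i=5: ✗ (no rhs in [7,7])
  i=6: ✗ (no rhs in [8,8])
  i=7: ✓ (rhs at j=9; lhs holds on [7,8])
  i=8: ✗ (lhs fails at k=9 before rhs at j=10)
  i=9: ✗ (no rhs in [11,11])

7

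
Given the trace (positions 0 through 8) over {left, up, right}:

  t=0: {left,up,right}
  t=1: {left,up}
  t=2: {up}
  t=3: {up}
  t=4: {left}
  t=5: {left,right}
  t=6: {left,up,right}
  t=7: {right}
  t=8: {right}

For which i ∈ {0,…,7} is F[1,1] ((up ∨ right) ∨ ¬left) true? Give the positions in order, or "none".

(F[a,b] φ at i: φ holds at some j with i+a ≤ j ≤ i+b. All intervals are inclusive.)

0, 1, 2, 4, 5, 6, 7

Evaluate at each i in [0,7]:
  i=0: ✓ (witness j=1)
  i=1: ✓ (witness j=2)
  i=2: ✓ (witness j=3)
  i=3: ✗ (none in [4,4])
  i=4: ✓ (witness j=5)
  i=5: ✓ (witness j=6)
  i=6: ✓ (witness j=7)
  i=7: ✓ (witness j=8)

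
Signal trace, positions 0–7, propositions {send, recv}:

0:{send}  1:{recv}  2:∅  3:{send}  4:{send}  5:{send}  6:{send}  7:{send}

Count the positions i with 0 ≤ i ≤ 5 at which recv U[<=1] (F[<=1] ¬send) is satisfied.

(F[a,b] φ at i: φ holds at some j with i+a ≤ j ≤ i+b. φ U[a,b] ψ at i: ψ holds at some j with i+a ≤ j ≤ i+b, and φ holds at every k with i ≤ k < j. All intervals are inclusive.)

3

Evaluate at each i in [0,5]:
  i=0: ✓ (rhs at j=0)
  i=1: ✓ (rhs at j=1)
  i=2: ✓ (rhs at j=2)
  i=3: ✗ (no rhs in [3,4])
  i=4: ✗ (no rhs in [4,5])
  i=5: ✗ (no rhs in [5,6])
Positions where it holds: {0, 1, 2} → 3.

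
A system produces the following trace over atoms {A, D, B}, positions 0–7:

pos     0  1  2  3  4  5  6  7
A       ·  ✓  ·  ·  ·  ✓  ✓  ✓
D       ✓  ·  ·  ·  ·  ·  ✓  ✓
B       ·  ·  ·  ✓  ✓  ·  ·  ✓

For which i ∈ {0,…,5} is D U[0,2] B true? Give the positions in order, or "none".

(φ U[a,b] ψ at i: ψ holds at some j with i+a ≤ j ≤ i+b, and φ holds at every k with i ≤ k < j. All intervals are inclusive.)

Evaluate at each i in [0,5]:
  i=0: ✗ (no rhs in [0,2])
  i=1: ✗ (lhs fails at k=1 before rhs at j=3)
  i=2: ✗ (lhs fails at k=2 before rhs at j=3)
  i=3: ✓ (rhs at j=3)
  i=4: ✓ (rhs at j=4)
  i=5: ✗ (lhs fails at k=5 before rhs at j=7)

3, 4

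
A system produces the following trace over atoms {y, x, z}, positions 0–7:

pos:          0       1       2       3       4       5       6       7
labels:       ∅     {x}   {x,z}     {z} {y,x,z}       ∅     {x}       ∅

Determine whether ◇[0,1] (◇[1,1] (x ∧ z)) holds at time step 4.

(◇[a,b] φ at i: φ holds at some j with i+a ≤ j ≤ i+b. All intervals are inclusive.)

False

Check ◇[1,1] (x ∧ z) at each j in [4,5]:
  j=4: fails (none in [5,5])
  j=5: fails (none in [6,6])
No position in the window satisfies it → formula fails.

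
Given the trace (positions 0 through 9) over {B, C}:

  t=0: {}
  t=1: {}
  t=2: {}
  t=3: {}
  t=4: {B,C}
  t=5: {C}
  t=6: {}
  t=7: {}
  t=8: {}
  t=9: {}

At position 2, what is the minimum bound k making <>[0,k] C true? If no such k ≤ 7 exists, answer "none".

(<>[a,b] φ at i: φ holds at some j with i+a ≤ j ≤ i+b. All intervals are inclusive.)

2

Scan j = 2,3,… for C:
  j=2: fails
  j=3: fails
  j=4: holds
First hit at j=4, so smallest k = 4-2 = 2.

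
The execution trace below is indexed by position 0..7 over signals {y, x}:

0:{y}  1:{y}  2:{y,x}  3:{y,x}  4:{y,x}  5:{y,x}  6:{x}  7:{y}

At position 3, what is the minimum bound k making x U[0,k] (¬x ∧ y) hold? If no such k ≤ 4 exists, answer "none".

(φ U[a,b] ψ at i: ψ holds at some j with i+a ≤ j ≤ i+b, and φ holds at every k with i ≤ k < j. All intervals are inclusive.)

4

Need earliest j ≥ 3 with (¬x ∧ y), and x at every k in [3,j-1].
  j=3: rhs fails.
  j=4: rhs fails.
  j=5: rhs fails.
  j=6: rhs fails.
  j=7: rhs holds; lhs holds on [3,6]. k = 4.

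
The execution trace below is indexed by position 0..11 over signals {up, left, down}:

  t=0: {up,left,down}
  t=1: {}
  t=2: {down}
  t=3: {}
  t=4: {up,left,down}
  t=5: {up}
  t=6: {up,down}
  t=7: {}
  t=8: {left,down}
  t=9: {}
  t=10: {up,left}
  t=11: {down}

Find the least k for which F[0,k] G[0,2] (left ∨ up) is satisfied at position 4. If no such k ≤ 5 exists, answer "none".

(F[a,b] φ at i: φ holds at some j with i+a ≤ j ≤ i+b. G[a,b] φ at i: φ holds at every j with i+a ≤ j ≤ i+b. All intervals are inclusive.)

Scan j = 4,5,… for G[0,2] (left ∨ up):
  j=4: holds
First hit at j=4, so smallest k = 4-4 = 0.

0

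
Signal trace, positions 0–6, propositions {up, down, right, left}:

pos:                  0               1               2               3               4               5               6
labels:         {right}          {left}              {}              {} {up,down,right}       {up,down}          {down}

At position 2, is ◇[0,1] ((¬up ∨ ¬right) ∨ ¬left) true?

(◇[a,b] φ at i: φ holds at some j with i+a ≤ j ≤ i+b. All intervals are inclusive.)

Check ((¬up ∨ ¬right) ∨ ¬left) at each j in [2,3]:
  j=2: true
  j=3: true
Found at j=2 → formula holds.

Yes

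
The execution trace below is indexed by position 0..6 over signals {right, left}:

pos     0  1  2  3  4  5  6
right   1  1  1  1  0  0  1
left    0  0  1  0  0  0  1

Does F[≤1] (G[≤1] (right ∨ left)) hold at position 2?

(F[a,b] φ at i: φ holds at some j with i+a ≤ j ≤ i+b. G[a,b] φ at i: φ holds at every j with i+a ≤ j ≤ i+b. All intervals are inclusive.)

True

Check G[≤1] (right ∨ left) at each j in [2,3]:
  j=2: holds on [2,3]
  j=3: fails at 4
Found at j=2 → formula holds.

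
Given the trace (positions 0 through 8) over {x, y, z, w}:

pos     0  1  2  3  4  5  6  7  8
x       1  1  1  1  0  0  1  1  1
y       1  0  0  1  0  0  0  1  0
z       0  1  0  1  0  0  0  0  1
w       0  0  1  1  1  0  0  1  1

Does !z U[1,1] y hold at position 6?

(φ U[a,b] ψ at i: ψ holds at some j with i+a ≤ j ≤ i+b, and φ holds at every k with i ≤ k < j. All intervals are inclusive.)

Yes

Need some j in [7,7] with y, and !z at every k in [6,j-1].
  j=7: y holds; !z holds at every k in [6,6] → satisfied.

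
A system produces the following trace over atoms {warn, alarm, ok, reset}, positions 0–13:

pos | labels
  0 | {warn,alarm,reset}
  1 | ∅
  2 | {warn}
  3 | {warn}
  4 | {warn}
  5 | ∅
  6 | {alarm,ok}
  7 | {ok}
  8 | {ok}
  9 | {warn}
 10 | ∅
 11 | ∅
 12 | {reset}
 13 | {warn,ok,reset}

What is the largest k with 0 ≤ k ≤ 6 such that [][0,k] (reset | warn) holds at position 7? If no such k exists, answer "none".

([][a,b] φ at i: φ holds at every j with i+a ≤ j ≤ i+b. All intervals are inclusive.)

(reset | warn) must hold from j=7 onward; find where it first fails.
  j=7: fails → no k works.

none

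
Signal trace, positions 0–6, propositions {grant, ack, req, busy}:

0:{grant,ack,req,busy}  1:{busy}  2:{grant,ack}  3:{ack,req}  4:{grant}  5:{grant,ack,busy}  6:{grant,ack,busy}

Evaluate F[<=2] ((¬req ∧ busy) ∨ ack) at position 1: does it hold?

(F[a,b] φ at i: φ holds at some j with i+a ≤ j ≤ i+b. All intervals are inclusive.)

Yes

Check ((¬req ∧ busy) ∨ ack) at each j in [1,3]:
  j=1: true
  j=2: true
  j=3: true
Found at j=1 → formula holds.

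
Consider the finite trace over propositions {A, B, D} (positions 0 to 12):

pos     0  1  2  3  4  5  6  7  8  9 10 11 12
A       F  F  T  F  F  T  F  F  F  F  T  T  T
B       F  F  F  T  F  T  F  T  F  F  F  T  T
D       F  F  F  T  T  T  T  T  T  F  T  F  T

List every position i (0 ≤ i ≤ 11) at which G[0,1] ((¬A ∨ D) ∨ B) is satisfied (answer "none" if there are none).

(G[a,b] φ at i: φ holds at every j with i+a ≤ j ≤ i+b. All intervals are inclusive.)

Evaluate at each i in [0,11]:
  i=0: ✓ (all of [0,1])
  i=1: ✗ (fails at j=2)
  i=2: ✗ (fails at j=2)
  i=3: ✓ (all of [3,4])
  i=4: ✓ (all of [4,5])
  i=5: ✓ (all of [5,6])
  i=6: ✓ (all of [6,7])
  i=7: ✓ (all of [7,8])
  i=8: ✓ (all of [8,9])
  i=9: ✓ (all of [9,10])
  i=10: ✓ (all of [10,11])
  i=11: ✓ (all of [11,12])

0, 3, 4, 5, 6, 7, 8, 9, 10, 11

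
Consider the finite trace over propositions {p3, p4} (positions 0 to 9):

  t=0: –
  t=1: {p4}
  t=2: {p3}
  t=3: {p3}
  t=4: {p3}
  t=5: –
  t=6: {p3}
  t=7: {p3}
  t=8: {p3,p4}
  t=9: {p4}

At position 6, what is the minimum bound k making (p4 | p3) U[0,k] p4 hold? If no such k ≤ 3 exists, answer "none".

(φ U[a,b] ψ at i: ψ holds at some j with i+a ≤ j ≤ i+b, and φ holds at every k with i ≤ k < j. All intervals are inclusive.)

2

Need earliest j ≥ 6 with p4, and (p4 | p3) at every k in [6,j-1].
  j=6: rhs fails.
  j=7: rhs fails.
  j=8: rhs holds; lhs holds on [6,7]. k = 2.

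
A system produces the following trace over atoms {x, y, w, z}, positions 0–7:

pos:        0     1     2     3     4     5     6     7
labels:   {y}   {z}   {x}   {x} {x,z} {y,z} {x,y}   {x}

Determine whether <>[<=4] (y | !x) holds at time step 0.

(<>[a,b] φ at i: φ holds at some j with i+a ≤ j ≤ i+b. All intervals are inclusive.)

Check (y | !x) at each j in [0,4]:
  j=0: true
  j=1: true
  j=2: false
  j=3: false
  j=4: false
Found at j=0 → formula holds.

True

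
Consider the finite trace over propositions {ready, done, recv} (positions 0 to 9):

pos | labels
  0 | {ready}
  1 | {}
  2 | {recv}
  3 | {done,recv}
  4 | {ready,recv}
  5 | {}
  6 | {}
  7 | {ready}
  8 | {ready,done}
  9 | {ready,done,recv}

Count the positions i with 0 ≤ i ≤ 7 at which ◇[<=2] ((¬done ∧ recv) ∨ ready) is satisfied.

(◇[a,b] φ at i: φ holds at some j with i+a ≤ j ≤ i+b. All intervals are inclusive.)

Evaluate at each i in [0,7]:
  i=0: ✓ (witness j=0)
  i=1: ✓ (witness j=2)
  i=2: ✓ (witness j=2)
  i=3: ✓ (witness j=4)
  i=4: ✓ (witness j=4)
  i=5: ✓ (witness j=7)
  i=6: ✓ (witness j=7)
  i=7: ✓ (witness j=7)
Positions where it holds: {0, 1, 2, 3, 4, 5, 6, 7} → 8.

8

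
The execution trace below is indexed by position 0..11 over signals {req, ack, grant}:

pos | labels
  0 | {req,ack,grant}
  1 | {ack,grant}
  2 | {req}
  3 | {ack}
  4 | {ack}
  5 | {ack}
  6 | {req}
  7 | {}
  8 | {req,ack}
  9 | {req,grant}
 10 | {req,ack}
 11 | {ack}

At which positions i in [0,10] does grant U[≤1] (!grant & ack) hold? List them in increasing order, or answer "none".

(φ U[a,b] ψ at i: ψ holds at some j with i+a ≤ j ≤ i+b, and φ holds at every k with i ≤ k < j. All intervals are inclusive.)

Evaluate at each i in [0,10]:
  i=0: ✗ (no rhs in [0,1])
  i=1: ✗ (no rhs in [1,2])
  i=2: ✗ (lhs fails at k=2 before rhs at j=3)
  i=3: ✓ (rhs at j=3)
  i=4: ✓ (rhs at j=4)
  i=5: ✓ (rhs at j=5)
  i=6: ✗ (no rhs in [6,7])
  i=7: ✗ (lhs fails at k=7 before rhs at j=8)
  i=8: ✓ (rhs at j=8)
  i=9: ✓ (rhs at j=10; lhs holds on [9,9])
  i=10: ✓ (rhs at j=10)

3, 4, 5, 8, 9, 10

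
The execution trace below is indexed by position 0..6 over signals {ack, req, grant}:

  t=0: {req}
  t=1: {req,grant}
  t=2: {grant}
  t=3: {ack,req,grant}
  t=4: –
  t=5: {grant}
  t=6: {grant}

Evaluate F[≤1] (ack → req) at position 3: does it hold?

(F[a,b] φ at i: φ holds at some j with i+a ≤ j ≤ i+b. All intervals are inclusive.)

Holds

Check (ack → req) at each j in [3,4]:
  j=3: true
  j=4: true
Found at j=3 → formula holds.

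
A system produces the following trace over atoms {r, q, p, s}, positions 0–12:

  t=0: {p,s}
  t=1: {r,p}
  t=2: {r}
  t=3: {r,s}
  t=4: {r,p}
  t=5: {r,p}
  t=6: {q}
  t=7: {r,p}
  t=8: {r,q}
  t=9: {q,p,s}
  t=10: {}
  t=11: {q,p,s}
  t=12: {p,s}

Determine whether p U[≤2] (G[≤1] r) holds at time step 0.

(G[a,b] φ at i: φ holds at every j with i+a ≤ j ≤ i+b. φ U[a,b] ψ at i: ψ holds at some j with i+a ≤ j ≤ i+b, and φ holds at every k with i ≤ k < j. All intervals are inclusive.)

True

Need some j in [0,2] with G[≤1] r, and p at every k in [0,j-1].
  j=0: G[≤1] r — fails at 0.
  j=1: G[≤1] r holds; p holds at every k in [0,0] → satisfied.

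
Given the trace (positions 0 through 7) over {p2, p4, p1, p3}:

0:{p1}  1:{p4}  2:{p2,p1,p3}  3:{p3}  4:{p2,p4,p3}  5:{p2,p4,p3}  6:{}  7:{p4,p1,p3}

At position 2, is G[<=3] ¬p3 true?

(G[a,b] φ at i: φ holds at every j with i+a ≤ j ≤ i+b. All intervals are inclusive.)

Check ¬p3 at every j in [2,5]:
  j=2: false
  j=3: false
  j=4: false
  j=5: false
Fails at j=2 → formula fails.

False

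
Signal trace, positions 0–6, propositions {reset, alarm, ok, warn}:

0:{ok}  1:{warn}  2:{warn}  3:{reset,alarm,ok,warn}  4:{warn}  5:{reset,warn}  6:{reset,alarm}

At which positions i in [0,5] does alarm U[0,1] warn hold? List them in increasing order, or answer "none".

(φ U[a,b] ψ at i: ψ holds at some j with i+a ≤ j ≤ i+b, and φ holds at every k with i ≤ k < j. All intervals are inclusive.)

1, 2, 3, 4, 5

Evaluate at each i in [0,5]:
  i=0: ✗ (lhs fails at k=0 before rhs at j=1)
  i=1: ✓ (rhs at j=1)
  i=2: ✓ (rhs at j=2)
  i=3: ✓ (rhs at j=3)
  i=4: ✓ (rhs at j=4)
  i=5: ✓ (rhs at j=5)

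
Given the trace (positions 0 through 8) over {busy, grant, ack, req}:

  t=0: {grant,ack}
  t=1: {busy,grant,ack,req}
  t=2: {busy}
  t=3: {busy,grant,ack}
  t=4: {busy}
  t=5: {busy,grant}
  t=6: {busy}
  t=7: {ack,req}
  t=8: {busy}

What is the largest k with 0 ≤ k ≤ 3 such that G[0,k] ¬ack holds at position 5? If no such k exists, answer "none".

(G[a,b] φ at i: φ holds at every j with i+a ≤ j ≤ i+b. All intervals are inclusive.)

¬ack must hold from j=5 onward; find where it first fails.
  j=5: holds
  j=6: holds
  j=7: fails
Holds on [5,6], so largest k = 1.

1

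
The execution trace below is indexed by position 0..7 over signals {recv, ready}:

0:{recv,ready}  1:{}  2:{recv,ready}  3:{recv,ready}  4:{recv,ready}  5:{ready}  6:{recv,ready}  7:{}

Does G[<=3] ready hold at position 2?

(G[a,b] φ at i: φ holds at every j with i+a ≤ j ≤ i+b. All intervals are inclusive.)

Check ready at every j in [2,5]:
  j=2: true
  j=3: true
  j=4: true
  j=5: true
All positions satisfy it → formula holds.

Yes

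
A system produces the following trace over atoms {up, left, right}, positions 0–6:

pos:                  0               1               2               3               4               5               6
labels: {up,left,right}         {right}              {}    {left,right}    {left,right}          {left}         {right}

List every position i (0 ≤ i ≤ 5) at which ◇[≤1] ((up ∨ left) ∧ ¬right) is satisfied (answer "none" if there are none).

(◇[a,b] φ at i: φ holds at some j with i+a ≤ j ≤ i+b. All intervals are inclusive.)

Evaluate at each i in [0,5]:
  i=0: ✗ (none in [0,1])
  i=1: ✗ (none in [1,2])
  i=2: ✗ (none in [2,3])
  i=3: ✗ (none in [3,4])
  i=4: ✓ (witness j=5)
  i=5: ✓ (witness j=5)

4, 5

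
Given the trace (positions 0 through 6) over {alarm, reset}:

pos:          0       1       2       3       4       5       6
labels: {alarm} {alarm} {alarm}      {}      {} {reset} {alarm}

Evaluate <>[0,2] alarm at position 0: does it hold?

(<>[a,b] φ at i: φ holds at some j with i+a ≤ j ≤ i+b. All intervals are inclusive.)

Check alarm at each j in [0,2]:
  j=0: true
  j=1: true
  j=2: true
Found at j=0 → formula holds.

Yes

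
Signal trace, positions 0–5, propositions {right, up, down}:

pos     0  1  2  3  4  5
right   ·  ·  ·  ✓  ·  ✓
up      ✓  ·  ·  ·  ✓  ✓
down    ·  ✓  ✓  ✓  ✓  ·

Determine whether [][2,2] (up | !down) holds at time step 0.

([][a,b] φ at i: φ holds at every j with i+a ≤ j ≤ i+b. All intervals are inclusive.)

Does not hold

Check (up | !down) at every j in [2,2]:
  j=2: false
Fails at j=2 → formula fails.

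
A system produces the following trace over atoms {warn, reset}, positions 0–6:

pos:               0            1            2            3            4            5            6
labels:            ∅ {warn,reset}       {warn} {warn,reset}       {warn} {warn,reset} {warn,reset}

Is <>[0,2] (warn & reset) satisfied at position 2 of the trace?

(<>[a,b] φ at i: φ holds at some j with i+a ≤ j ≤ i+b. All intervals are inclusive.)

True

Check (warn & reset) at each j in [2,4]:
  j=2: false
  j=3: true
  j=4: false
Found at j=3 → formula holds.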